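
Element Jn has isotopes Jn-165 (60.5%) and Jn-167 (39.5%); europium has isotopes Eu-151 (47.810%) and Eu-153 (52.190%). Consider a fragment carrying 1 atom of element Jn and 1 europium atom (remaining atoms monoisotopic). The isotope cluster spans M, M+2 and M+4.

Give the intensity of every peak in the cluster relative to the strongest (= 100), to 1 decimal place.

Element Jn pattern (n=1): 0.6050 : 0.3950
Europium pattern (n=1): 0.4781 : 0.5219
Convolve the two distributions (both contribute in 2-u steps):
  M: 0.6050×0.4781 = 0.289251
  M+2: 0.6050×0.5219 + 0.3950×0.4781 = 0.504599
  M+4: 0.3950×0.5219 = 0.206151
Scale to base peak (0.504599) = 100: 57.3 : 100.0 : 40.9

57.3 : 100.0 : 40.9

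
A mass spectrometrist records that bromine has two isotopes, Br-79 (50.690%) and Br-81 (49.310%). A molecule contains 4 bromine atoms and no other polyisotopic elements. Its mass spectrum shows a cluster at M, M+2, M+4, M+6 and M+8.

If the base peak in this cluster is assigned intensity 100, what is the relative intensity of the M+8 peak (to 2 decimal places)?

15.77

(0.50690 + 0.49310)^4 gives M 0.0660, M+2 0.2569, M+4 0.3749, M+6 0.2431, M+8 0.0591; the largest is M+4.
P(M+4) = C(4,2) × 0.50690^2 × 0.49310^2 = 6 × 0.25694761 × 0.24314761 = 0.374857 (base)
P(M+8) = C(4,4) × 0.50690^0 × 0.49310^4 = 1 × 1.0000 × 0.05912076 = 0.059121
Relative intensity = 0.059121 / 0.374857 × 100 = 15.77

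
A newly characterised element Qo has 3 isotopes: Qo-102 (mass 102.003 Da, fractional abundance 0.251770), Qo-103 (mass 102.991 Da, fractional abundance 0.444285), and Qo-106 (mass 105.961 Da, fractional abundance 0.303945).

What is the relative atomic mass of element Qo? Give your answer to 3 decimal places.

103.645 Da

Weight each isotope mass by its fractional abundance: 0.251770 × 102.003 + 0.444285 × 102.991 + 0.303945 × 105.961
= 25.6813 + 45.7574 + 32.2063 = 103.6450 Da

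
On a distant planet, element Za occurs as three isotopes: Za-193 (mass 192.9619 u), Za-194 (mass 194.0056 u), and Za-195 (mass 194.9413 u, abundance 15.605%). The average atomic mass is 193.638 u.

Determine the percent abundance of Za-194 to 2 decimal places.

35.18%

Let x and y be the fractions of Za-193 and Za-194. Then x + y = 1 − 0.15605 = 0.84395 and 192.9619x + 194.0056y = 193.638 − 0.15605×194.9413 = 163.217410135.
Substituting: 192.9619x + 194.0056(0.84395 − x) = 163.217410135
(192.9619 − 194.0056)x = -0.513615985  ⇒  x = 0.49211, y = 0.35184
Za-193: 49.21%, Za-194: 35.18%.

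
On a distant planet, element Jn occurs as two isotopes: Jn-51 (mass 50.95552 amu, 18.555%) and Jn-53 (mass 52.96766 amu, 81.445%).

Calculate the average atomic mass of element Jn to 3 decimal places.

52.594 amu

The abundance-weighted mean is 0.18555 × 50.95552 + 0.81445 × 52.96766
= 9.454797 + 43.139511 = 52.594308 amu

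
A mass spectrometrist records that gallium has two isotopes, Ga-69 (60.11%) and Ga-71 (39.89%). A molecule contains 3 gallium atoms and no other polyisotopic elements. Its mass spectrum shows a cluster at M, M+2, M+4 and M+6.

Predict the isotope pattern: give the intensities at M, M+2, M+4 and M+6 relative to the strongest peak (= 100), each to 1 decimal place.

Expanding (0.6011 + 0.3989)^3:
P(M) = 0.6011^3 = 0.217190
P(M+2) = 3 × 0.6011^2 × 0.3989^1 = 0.432393
P(M+4) = 3 × 0.6011^1 × 0.3989^2 = 0.286943
P(M+6) = 0.3989^3 = 0.063473
The M+2 peak is largest (0.432393); scaling to 100 gives 50.2 : 100.0 : 66.4 : 14.7.

50.2 : 100.0 : 66.4 : 14.7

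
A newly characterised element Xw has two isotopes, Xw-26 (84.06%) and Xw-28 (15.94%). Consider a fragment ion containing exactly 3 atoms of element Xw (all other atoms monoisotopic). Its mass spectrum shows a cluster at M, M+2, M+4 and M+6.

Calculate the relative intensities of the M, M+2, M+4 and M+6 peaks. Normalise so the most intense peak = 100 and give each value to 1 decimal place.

Each Xw atom is independently Xw-26 (p = 0.8406) or Xw-28 (q = 0.1594); the cluster is the binomial expansion (p + q)^3.
P(M) = 0.8406^3 = 0.593975
P(M+2) = 3 × 0.8406^2 × 0.1594^1 = 0.337900
P(M+4) = 3 × 0.8406^1 × 0.1594^2 = 0.064075
P(M+6) = 0.1594^3 = 0.004050
The M peak is largest (0.593975); scaling to 100 gives 100.0 : 56.9 : 10.8 : 0.7.

100.0 : 56.9 : 10.8 : 0.7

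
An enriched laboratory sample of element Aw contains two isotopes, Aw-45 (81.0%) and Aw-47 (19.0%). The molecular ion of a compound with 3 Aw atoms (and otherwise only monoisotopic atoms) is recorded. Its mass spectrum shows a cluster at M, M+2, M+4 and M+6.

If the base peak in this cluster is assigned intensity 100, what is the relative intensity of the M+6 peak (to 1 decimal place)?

1.3

Binomial terms of (0.810 + 0.190)^3: M 0.5314, M+2 0.3740, M+4 0.0877, M+6 0.0069 → M is the base peak.
P(M) = C(3,0) × 0.810^3 × 0.190^0 = 1 × 0.531441 × 1.0000 = 0.531441 (base)
P(M+6) = C(3,3) × 0.810^0 × 0.190^3 = 1 × 1.0000 × 0.006859 = 0.006859
Relative intensity = 0.006859 / 0.531441 × 100 = 1.3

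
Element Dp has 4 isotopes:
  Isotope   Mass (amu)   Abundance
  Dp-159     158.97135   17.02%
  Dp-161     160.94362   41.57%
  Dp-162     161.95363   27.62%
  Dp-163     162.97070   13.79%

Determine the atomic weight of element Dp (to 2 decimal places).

Ar = Σ fᵢ·mᵢ = 0.1702 × 158.97135 + 0.4157 × 160.94362 + 0.2762 × 161.95363 + 0.1379 × 162.97070
= 27.056924 + 66.904263 + 44.731593 + 22.473660 = 161.166440 amu

161.17 amu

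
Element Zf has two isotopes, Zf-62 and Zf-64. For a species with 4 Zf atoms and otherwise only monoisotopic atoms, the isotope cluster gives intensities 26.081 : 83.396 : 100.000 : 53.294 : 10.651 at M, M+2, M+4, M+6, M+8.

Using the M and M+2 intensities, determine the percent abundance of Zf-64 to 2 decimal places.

44.43%

If p is the fraction of Zf that is Zf-62, then I(M+2)/I(M) = [C(4,1)·p^3·(1−p)] / p^4 = 4·(1−p)/p = 83.396/26.081 = 3.1976
(1−p)/p = 3.1976/4 = 0.7994  ⇒  p = 1/(1 + 0.7994) = 0.5557
Zf-62: 55.57%, Zf-64: 44.43%.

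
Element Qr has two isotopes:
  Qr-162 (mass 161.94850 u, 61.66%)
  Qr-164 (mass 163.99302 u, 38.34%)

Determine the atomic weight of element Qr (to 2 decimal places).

Weight each isotope mass by its fractional abundance: 0.6166 × 161.94850 + 0.3834 × 163.99302
= 99.857445 + 62.874924 = 162.732369 u

162.73 u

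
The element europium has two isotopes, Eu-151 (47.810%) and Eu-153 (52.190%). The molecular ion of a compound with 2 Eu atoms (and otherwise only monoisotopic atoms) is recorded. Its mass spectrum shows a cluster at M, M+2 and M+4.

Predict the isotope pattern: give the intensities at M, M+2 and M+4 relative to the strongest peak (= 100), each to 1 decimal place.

45.8 : 100.0 : 54.6

The 2 Eu atoms are independent, so intensities follow the terms of (0.47810 + 0.52190)^2.
P(M) = 0.47810^2 = 0.228580
P(M+2) = 2 × 0.47810^1 × 0.52190^1 = 0.499041
P(M+4) = 0.52190^2 = 0.272380
The M+2 peak is largest (0.499041); scaling to 100 gives 45.8 : 100.0 : 54.6.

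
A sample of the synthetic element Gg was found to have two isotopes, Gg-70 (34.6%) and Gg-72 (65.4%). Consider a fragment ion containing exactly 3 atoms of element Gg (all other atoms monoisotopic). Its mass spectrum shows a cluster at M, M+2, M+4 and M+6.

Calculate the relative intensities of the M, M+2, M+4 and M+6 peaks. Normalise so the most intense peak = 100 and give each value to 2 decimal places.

The 3 Gg atoms are independent, so intensities follow the terms of (0.346 + 0.654)^3.
P(M) = 0.346^3 = 0.041422
P(M+2) = 3 × 0.346^2 × 0.654^1 = 0.234883
P(M+4) = 3 × 0.346^1 × 0.654^2 = 0.443969
P(M+6) = 0.654^3 = 0.279726
The M+4 peak is largest (0.443969); scaling to 100 gives 9.33 : 52.91 : 100.00 : 63.01.

9.33 : 52.91 : 100.00 : 63.01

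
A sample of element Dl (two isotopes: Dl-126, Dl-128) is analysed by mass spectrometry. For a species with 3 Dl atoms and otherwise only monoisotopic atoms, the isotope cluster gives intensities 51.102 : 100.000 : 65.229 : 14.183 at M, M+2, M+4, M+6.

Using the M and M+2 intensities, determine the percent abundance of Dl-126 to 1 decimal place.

60.5%

Let p = fractional abundance of Dl-126. I(M+2)/I(M) = [C(3,1)·p^2·(1−p)] / p^3 = 3·(1−p)/p = 100.000/51.102 = 1.9569
(1−p)/p = 1.9569/3 = 0.6523  ⇒  p = 1/(1 + 0.6523) = 0.6052
Dl-126: 60.5%, Dl-128: 39.5%.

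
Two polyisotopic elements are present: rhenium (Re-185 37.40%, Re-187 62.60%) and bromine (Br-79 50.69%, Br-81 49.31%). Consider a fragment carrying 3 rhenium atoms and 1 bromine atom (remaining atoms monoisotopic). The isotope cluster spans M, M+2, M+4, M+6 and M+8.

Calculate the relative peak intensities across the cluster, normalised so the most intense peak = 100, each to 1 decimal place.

7.5 : 45.1 : 100.0 : 96.8 : 34.3

Rhenium pattern (n=3): 0.05231362 : 0.26268713 : 0.43968487 : 0.24531438
Bromine pattern (n=1): 0.5069 : 0.4931
Convolve the two distributions (both contribute in 2-u steps):
  M: 0.05231362×0.5069 = 0.026518
  M+2: 0.05231362×0.4931 + 0.26268713×0.5069 = 0.158952
  M+4: 0.26268713×0.4931 + 0.43968487×0.5069 = 0.352407
  M+6: 0.43968487×0.4931 + 0.24531438×0.5069 = 0.341158
  M+8: 0.24531438×0.4931 = 0.120965
Scale to base peak (0.352407) = 100: 7.5 : 45.1 : 100.0 : 96.8 : 34.3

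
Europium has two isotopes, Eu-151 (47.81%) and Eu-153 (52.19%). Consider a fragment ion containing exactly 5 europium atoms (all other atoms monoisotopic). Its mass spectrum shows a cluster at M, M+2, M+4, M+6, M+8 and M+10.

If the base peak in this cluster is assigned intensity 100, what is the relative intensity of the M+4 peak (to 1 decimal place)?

91.6

(0.4781 + 0.5219)^5 gives M 0.0250, M+2 0.1363, M+4 0.2977, M+6 0.3249, M+8 0.1774, M+10 0.0387; the largest is M+6.
P(M+6) = C(5,3) × 0.4781^2 × 0.5219^3 = 10 × 0.22857961 × 0.14215492 = 0.324937 (base)
P(M+4) = C(5,2) × 0.4781^3 × 0.5219^2 = 10 × 0.10928391 × 0.27237961 = 0.297667
Relative intensity = 0.297667 / 0.324937 × 100 = 91.6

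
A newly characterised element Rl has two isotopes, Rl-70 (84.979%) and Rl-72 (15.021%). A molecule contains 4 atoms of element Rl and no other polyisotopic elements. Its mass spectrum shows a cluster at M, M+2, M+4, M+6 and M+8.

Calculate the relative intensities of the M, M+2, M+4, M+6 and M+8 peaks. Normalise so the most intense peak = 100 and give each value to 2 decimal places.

The 4 Rl atoms are independent, so intensities follow the terms of (0.84979 + 0.15021)^4.
P(M) = 0.84979^4 = 0.521491
P(M+2) = 4 × 0.84979^3 × 0.15021^1 = 0.368717
P(M+4) = 6 × 0.84979^2 × 0.15021^2 = 0.097762
P(M+6) = 4 × 0.84979^1 × 0.15021^3 = 0.011520
P(M+8) = 0.15021^4 = 0.000509
The M peak is largest (0.521491); scaling to 100 gives 100.00 : 70.70 : 18.75 : 2.21 : 0.10.

100.00 : 70.70 : 18.75 : 2.21 : 0.10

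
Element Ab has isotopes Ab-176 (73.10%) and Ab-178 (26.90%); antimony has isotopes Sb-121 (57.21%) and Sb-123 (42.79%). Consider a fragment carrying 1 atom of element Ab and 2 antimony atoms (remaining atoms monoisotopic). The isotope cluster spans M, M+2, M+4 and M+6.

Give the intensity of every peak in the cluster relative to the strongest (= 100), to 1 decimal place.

Element Ab pattern (n=1): 0.7310 : 0.2690
Antimony pattern (n=2): 0.32729841 : 0.48960318 : 0.18309841
Convolve the two distributions (both contribute in 2-u steps):
  M: 0.7310×0.32729841 = 0.239255
  M+2: 0.7310×0.48960318 + 0.2690×0.32729841 = 0.445943
  M+4: 0.7310×0.18309841 + 0.2690×0.48960318 = 0.265548
  M+6: 0.2690×0.18309841 = 0.049253
Scale to base peak (0.445943) = 100: 53.7 : 100.0 : 59.5 : 11.0

53.7 : 100.0 : 59.5 : 11.0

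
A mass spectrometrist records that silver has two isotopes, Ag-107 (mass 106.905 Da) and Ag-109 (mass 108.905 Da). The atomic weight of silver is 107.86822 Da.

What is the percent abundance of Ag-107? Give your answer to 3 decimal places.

51.839%

Let x be the fractional abundance of Ag-107; then Ag-109 has abundance 1 − x.
106.905·x + 108.905·(1 − x) = 107.86822
(106.905 − 108.905)·x = 107.86822 − 108.905
x = -1.03678 / -2.000 = 0.51839 → 51.839% Ag-107, 48.161% Ag-109.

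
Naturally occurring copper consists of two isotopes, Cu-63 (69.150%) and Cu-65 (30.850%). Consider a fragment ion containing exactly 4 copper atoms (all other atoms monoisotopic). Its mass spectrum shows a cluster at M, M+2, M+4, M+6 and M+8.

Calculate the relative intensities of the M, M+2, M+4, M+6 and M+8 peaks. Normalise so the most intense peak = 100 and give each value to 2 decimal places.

56.04 : 100.00 : 66.92 : 19.90 : 2.22

The 4 Cu atoms are independent, so intensities follow the terms of (0.69150 + 0.30850)^4.
P(M) = 0.69150^4 = 0.228649
P(M+2) = 4 × 0.69150^3 × 0.30850^1 = 0.408030
P(M+4) = 6 × 0.69150^2 × 0.30850^2 = 0.273052
P(M+6) = 4 × 0.69150^1 × 0.30850^3 = 0.081212
P(M+8) = 0.30850^4 = 0.009058
The M+2 peak is largest (0.408030); scaling to 100 gives 56.04 : 100.00 : 66.92 : 19.90 : 2.22.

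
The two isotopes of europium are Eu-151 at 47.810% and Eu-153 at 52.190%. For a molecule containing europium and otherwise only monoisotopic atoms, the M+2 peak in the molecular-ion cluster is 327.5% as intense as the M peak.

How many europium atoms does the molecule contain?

3

For n independent Eu atoms, I(M+2)/I(M) = n · (abundance Eu-153) / (abundance Eu-151) = n · 0.52190/0.47810.
n = 3.275 × 0.47810/0.52190 = 3.00 ≈ 3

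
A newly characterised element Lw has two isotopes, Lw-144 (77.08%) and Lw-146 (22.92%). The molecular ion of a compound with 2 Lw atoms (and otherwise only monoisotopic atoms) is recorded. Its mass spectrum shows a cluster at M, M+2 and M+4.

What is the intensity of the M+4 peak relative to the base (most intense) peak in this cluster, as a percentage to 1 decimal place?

8.8%

(0.7708 + 0.2292)^2 gives M 0.5941, M+2 0.3533, M+4 0.0525; the largest is M.
P(M) = C(2,0) × 0.7708^2 × 0.2292^0 = 1 × 0.59413264 × 1.0000 = 0.594133 (base)
P(M+4) = C(2,2) × 0.7708^0 × 0.2292^2 = 1 × 1.0000 × 0.05253264 = 0.052533
Relative intensity = 0.052533 / 0.594133 × 100 = 8.8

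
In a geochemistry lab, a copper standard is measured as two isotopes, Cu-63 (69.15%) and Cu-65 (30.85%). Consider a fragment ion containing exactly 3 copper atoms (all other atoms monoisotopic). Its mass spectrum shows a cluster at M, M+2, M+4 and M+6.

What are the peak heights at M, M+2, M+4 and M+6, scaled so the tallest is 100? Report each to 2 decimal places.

Expanding (0.6915 + 0.3085)^3:
P(M) = 0.6915^3 = 0.330656
P(M+2) = 3 × 0.6915^2 × 0.3085^1 = 0.442548
P(M+4) = 3 × 0.6915^1 × 0.3085^2 = 0.197435
P(M+6) = 0.3085^3 = 0.029361
The M+2 peak is largest (0.442548); scaling to 100 gives 74.72 : 100.00 : 44.61 : 6.63.

74.72 : 100.00 : 44.61 : 6.63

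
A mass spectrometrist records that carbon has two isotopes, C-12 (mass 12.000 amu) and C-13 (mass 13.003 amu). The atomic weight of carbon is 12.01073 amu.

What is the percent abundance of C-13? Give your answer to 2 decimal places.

1.07%

Writing the weighted mean with unknown fraction x of C-12:
12.000·x + 13.003·(1 − x) = 12.01073
(12.000 − 13.003)·x = 12.01073 − 13.003
x = -0.99227 / -1.003 = 0.98930 → 98.93% C-12, 1.07% C-13.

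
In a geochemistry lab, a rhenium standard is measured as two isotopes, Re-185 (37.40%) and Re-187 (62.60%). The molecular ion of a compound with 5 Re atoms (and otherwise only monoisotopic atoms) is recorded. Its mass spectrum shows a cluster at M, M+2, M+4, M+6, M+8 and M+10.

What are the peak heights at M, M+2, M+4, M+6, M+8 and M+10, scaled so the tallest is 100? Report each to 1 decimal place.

Expanding (0.3740 + 0.6260)^5:
P(M) = 0.3740^5 = 0.007317
P(M+2) = 5 × 0.3740^4 × 0.6260^1 = 0.061239
P(M+4) = 10 × 0.3740^3 × 0.6260^2 = 0.205005
P(M+6) = 10 × 0.3740^2 × 0.6260^3 = 0.343136
P(M+8) = 5 × 0.3740^1 × 0.6260^4 = 0.287170
P(M+10) = 0.6260^5 = 0.096133
The M+6 peak is largest (0.343136); scaling to 100 gives 2.1 : 17.8 : 59.7 : 100.0 : 83.7 : 28.0.

2.1 : 17.8 : 59.7 : 100.0 : 83.7 : 28.0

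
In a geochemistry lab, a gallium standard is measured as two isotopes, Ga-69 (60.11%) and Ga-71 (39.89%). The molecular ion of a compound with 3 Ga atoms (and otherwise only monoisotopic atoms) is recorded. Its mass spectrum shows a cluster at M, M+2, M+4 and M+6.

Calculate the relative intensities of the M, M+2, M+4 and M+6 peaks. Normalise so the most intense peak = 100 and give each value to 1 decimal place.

50.2 : 100.0 : 66.4 : 14.7

The 3 Ga atoms are independent, so intensities follow the terms of (0.6011 + 0.3989)^3.
P(M) = 0.6011^3 = 0.217190
P(M+2) = 3 × 0.6011^2 × 0.3989^1 = 0.432393
P(M+4) = 3 × 0.6011^1 × 0.3989^2 = 0.286943
P(M+6) = 0.3989^3 = 0.063473
The M+2 peak is largest (0.432393); scaling to 100 gives 50.2 : 100.0 : 66.4 : 14.7.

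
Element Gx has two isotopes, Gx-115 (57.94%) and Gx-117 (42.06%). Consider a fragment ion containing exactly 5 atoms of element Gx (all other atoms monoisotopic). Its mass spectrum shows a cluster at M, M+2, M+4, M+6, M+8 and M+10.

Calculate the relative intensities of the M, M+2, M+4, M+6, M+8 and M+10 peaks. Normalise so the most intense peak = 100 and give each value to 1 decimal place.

19.0 : 68.9 : 100.0 : 72.6 : 26.3 : 3.8

The 5 Gx atoms are independent, so intensities follow the terms of (0.5794 + 0.4206)^5.
P(M) = 0.5794^5 = 0.065297
P(M+2) = 5 × 0.5794^4 × 0.4206^1 = 0.237003
P(M+4) = 10 × 0.5794^3 × 0.4206^2 = 0.344092
P(M+6) = 10 × 0.5794^2 × 0.4206^3 = 0.249784
P(M+8) = 5 × 0.5794^1 × 0.4206^4 = 0.090662
P(M+10) = 0.4206^5 = 0.013163
The M+4 peak is largest (0.344092); scaling to 100 gives 19.0 : 68.9 : 100.0 : 72.6 : 26.3 : 3.8.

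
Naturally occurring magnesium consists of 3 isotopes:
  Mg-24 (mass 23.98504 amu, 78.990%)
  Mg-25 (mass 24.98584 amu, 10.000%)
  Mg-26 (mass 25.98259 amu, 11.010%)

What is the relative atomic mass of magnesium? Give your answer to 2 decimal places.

Weight each isotope mass by its fractional abundance: 0.78990 × 23.98504 + 0.10000 × 24.98584 + 0.11010 × 25.98259
= 18.945783 + 2.498584 + 2.860683 = 24.305050 amu

24.31 amu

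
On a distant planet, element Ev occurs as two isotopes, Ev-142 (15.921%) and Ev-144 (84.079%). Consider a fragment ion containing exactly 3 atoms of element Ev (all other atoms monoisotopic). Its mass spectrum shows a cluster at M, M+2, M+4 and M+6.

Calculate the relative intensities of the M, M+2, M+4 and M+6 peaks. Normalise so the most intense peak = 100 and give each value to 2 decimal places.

0.68 : 10.76 : 56.81 : 100.00

Each Ev atom is independently Ev-142 (p = 0.15921) or Ev-144 (q = 0.84079); the cluster is the binomial expansion (p + q)^3.
P(M) = 0.15921^3 = 0.004036
P(M+2) = 3 × 0.15921^2 × 0.84079^1 = 0.063937
P(M+4) = 3 × 0.15921^1 × 0.84079^2 = 0.337650
P(M+6) = 0.84079^3 = 0.594378
The M+6 peak is largest (0.594378); scaling to 100 gives 0.68 : 10.76 : 56.81 : 100.00.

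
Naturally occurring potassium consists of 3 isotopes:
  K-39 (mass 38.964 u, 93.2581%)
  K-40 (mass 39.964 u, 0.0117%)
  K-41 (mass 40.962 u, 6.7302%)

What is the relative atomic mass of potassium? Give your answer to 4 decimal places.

Weight each isotope mass by its fractional abundance: 0.932581 × 38.964 + 0.000117 × 39.964 + 0.067302 × 40.962
= 36.33709 + 0.00468 + 2.75682 = 39.09859 u

39.0986 u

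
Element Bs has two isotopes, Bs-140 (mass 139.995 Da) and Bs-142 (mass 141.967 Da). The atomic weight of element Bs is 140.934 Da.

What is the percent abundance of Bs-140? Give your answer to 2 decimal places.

With x = fraction of Bs-140 (so Bs-142 is 1 − x):
139.995·x + 141.967·(1 − x) = 140.934
(139.995 − 141.967)·x = 140.934 − 141.967
x = -1.033 / -1.972 = 0.52383 → 52.38% Bs-140, 47.62% Bs-142.

52.38%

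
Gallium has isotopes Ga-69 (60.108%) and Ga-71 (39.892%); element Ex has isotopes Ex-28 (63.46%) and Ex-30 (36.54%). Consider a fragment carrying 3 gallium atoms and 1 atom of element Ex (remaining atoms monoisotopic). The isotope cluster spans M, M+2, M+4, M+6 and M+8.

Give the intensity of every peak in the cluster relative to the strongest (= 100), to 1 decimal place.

39.0 : 100.0 : 96.1 : 41.0 : 6.6

Gallium pattern (n=3): 0.2171685 : 0.432386 : 0.2869625 : 0.063483
Element Ex pattern (n=1): 0.6346 : 0.3654
Convolve the two distributions (both contribute in 2-u steps):
  M: 0.2171685×0.6346 = 0.137815
  M+2: 0.2171685×0.3654 + 0.432386×0.6346 = 0.353746
  M+4: 0.432386×0.3654 + 0.2869625×0.6346 = 0.340100
  M+6: 0.2869625×0.3654 + 0.063483×0.6346 = 0.145142
  M+8: 0.063483×0.3654 = 0.023197
Scale to base peak (0.353746) = 100: 39.0 : 100.0 : 96.1 : 41.0 : 6.6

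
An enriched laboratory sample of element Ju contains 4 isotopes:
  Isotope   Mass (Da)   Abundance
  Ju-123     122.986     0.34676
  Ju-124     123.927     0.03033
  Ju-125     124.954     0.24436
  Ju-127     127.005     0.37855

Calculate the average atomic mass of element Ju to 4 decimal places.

125.0168 Da

Weight each isotope mass by its fractional abundance: 0.34676 × 122.986 + 0.03033 × 123.927 + 0.24436 × 124.954 + 0.37855 × 127.005
= 42.64663 + 3.75871 + 30.53376 + 48.07774 = 125.01684 Da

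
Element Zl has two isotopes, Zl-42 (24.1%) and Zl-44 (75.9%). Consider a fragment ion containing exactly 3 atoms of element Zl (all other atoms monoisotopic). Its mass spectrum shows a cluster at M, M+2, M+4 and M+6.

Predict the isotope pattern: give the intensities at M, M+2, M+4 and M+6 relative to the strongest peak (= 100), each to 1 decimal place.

3.2 : 30.2 : 95.3 : 100.0

The 3 Zl atoms are independent, so intensities follow the terms of (0.241 + 0.759)^3.
P(M) = 0.241^3 = 0.013998
P(M+2) = 3 × 0.241^2 × 0.759^1 = 0.132250
P(M+4) = 3 × 0.241^1 × 0.759^2 = 0.416507
P(M+6) = 0.759^3 = 0.437245
The M+6 peak is largest (0.437245); scaling to 100 gives 3.2 : 30.2 : 95.3 : 100.0.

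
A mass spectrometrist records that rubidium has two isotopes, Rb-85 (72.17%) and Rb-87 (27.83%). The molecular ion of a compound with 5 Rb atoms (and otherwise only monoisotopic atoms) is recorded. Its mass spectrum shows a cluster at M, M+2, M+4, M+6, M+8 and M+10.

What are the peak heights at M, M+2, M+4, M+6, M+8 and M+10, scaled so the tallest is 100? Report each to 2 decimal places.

Each Rb atom is independently Rb-85 (p = 0.7217) or Rb-87 (q = 0.2783); the cluster is the binomial expansion (p + q)^5.
P(M) = 0.7217^5 = 0.195787
P(M+2) = 5 × 0.7217^4 × 0.2783^1 = 0.377494
P(M+4) = 10 × 0.7217^3 × 0.2783^2 = 0.291136
P(M+6) = 10 × 0.7217^2 × 0.2783^3 = 0.112267
P(M+8) = 5 × 0.7217^1 × 0.2783^4 = 0.021646
P(M+10) = 0.2783^5 = 0.001669
The M+2 peak is largest (0.377494); scaling to 100 gives 51.86 : 100.00 : 77.12 : 29.74 : 5.73 : 0.44.

51.86 : 100.00 : 77.12 : 29.74 : 5.73 : 0.44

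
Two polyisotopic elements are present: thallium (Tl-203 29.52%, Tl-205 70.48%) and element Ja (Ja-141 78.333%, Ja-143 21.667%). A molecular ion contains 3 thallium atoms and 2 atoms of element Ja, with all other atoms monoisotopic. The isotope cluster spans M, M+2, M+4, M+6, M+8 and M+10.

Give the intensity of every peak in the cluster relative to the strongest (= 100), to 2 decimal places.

4.23 : 32.67 : 89.51 : 100.00 : 37.42 : 4.41

Thallium pattern (n=3): 0.02572463 : 0.18425524 : 0.43991564 : 0.35010449
Element Ja pattern (n=2): 0.61360589 : 0.33944822 : 0.04694589
Convolve the two distributions (both contribute in 2-u steps):
  M: 0.02572463×0.61360589 = 0.015785
  M+2: 0.02572463×0.33944822 + 0.18425524×0.61360589 = 0.121792
  M+4: 0.02572463×0.04694589 + 0.18425524×0.33944822 + 0.43991564×0.61360589 = 0.333688
  M+6: 0.18425524×0.04694589 + 0.43991564×0.33944822 + 0.35010449×0.61360589 = 0.372805
  M+8: 0.43991564×0.04694589 + 0.35010449×0.33944822 = 0.139495
  M+10: 0.35010449×0.04694589 = 0.016436
Scale to base peak (0.372805) = 100: 4.23 : 32.67 : 89.51 : 100.00 : 37.42 : 4.41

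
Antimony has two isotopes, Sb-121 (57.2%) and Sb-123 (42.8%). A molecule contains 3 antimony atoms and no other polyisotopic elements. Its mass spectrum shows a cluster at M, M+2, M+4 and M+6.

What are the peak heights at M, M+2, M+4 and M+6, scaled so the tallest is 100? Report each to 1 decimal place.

44.5 : 100.0 : 74.8 : 18.7

Expanding (0.572 + 0.428)^3:
P(M) = 0.572^3 = 0.187149
P(M+2) = 3 × 0.572^2 × 0.428^1 = 0.420104
P(M+4) = 3 × 0.572^1 × 0.428^2 = 0.314344
P(M+6) = 0.428^3 = 0.078403
The M+2 peak is largest (0.420104); scaling to 100 gives 44.5 : 100.0 : 74.8 : 18.7.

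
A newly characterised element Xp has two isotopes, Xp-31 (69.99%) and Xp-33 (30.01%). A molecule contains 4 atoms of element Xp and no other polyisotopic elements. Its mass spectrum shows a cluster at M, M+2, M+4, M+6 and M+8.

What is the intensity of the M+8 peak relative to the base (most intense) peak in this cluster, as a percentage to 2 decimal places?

Term probabilities: M 0.2400, M+2 0.4116, M+4 0.2647, M+6 0.0757, M+8 0.0081. Base peak = M+2.
P(M+2) = C(4,1) × 0.6999^3 × 0.3001^1 = 4 × 0.34285302 × 0.3001 = 0.411561 (base)
P(M+8) = C(4,4) × 0.6999^0 × 0.3001^4 = 1 × 1.0000 × 0.00811081 = 0.008111
Relative intensity = 0.008111 / 0.411561 × 100 = 1.97

1.97%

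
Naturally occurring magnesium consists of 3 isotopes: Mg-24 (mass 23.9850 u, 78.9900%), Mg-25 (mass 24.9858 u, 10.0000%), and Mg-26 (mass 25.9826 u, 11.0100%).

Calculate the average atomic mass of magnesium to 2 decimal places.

Average mass = Σ (abundance × isotope mass) = 0.789900 × 23.9850 + 0.100000 × 24.9858 + 0.110100 × 25.9826
= 18.94575 + 2.49858 + 2.86068 = 24.30501 u

24.31 u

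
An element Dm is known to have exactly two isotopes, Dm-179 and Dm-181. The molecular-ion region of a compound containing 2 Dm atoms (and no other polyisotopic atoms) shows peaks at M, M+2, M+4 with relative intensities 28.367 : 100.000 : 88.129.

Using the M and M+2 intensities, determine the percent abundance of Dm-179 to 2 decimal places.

36.20%

Write p for the Dm-179 fraction. I(M+2)/I(M) = [C(2,1)·p^1·(1−p)] / p^2 = 2·(1−p)/p = 100.000/28.367 = 3.5252
(1−p)/p = 3.5252/2 = 1.7626  ⇒  p = 1/(1 + 1.7626) = 0.3620
Dm-179: 36.20%, Dm-181: 63.80%.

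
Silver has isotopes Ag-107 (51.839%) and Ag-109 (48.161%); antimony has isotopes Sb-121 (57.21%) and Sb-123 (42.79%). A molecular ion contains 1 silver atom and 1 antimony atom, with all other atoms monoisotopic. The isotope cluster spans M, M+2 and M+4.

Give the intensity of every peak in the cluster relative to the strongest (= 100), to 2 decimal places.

Silver pattern (n=1): 0.51839 : 0.48161
Antimony pattern (n=1): 0.5721 : 0.4279
Convolve the two distributions (both contribute in 2-u steps):
  M: 0.51839×0.5721 = 0.296571
  M+2: 0.51839×0.4279 + 0.48161×0.5721 = 0.497348
  M+4: 0.48161×0.4279 = 0.206081
Scale to base peak (0.497348) = 100: 59.63 : 100.00 : 41.44

59.63 : 100.00 : 41.44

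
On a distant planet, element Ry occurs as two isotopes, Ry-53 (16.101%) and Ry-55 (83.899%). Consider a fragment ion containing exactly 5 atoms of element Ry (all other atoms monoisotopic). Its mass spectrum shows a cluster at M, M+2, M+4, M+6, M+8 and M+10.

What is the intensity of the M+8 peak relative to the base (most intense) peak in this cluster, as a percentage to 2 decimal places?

95.95%

Term probabilities: M 0.0001, M+2 0.0028, M+4 0.0294, M+6 0.1531, M+8 0.3989, M+10 0.4157. Base peak = M+10.
P(M+10) = C(5,5) × 0.16101^0 × 0.83899^5 = 1 × 1.0000 × 0.41570373 = 0.415704 (base)
P(M+8) = C(5,4) × 0.16101^1 × 0.83899^4 = 5 × 0.16101 × 0.49548115 = 0.398887
Relative intensity = 0.398887 / 0.415704 × 100 = 95.95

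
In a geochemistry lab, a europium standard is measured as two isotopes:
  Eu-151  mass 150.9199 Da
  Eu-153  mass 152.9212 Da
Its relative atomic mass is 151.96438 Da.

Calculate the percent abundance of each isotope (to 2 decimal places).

With x = fraction of Eu-151 (so Eu-153 is 1 − x):
150.9199·x + 152.9212·(1 − x) = 151.96438
(150.9199 − 152.9212)·x = 151.96438 − 152.9212
x = -0.95682 / -2.0013 = 0.47810 → 47.81% Eu-151, 52.19% Eu-153.

Eu-151: 47.81%, Eu-153: 52.19%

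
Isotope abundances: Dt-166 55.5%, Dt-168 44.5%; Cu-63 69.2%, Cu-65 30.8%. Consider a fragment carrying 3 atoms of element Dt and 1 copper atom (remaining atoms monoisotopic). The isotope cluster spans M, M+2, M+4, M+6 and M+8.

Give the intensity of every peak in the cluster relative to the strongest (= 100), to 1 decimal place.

Element Dt pattern (n=3): 0.17095388 : 0.41121338 : 0.32971162 : 0.08812112
Copper pattern (n=1): 0.6920 : 0.3080
Convolve the two distributions (both contribute in 2-u steps):
  M: 0.17095388×0.6920 = 0.118300
  M+2: 0.17095388×0.3080 + 0.41121338×0.6920 = 0.337213
  M+4: 0.41121338×0.3080 + 0.32971162×0.6920 = 0.354814
  M+6: 0.32971162×0.3080 + 0.08812112×0.6920 = 0.162531
  M+8: 0.08812112×0.3080 = 0.027141
Scale to base peak (0.354814) = 100: 33.3 : 95.0 : 100.0 : 45.8 : 7.6

33.3 : 95.0 : 100.0 : 45.8 : 7.6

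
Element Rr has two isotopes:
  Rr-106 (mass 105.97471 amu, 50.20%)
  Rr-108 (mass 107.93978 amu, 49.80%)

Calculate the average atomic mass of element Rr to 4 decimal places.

106.9533 amu

Ar = Σ fᵢ·mᵢ = 0.5020 × 105.97471 + 0.4980 × 107.93978
= 53.199304 + 53.754010 = 106.953314 amu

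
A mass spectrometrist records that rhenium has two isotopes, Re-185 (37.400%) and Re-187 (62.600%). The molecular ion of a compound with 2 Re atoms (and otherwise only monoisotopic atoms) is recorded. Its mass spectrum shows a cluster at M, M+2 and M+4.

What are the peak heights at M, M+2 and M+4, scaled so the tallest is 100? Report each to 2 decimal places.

Expanding (0.37400 + 0.62600)^2:
P(M) = 0.37400^2 = 0.139876
P(M+2) = 2 × 0.37400^1 × 0.62600^1 = 0.468248
P(M+4) = 0.62600^2 = 0.391876
The M+2 peak is largest (0.468248); scaling to 100 gives 29.87 : 100.00 : 83.69.

29.87 : 100.00 : 83.69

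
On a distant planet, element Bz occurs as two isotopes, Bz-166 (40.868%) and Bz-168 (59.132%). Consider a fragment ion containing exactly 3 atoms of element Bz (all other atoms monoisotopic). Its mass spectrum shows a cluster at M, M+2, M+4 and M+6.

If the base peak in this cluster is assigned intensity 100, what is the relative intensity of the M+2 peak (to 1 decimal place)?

Term probabilities: M 0.0683, M+2 0.2963, M+4 0.4287, M+6 0.2068. Base peak = M+4.
P(M+4) = C(3,2) × 0.40868^1 × 0.59132^2 = 3 × 0.40868 × 0.34965934 = 0.428696 (base)
P(M+2) = C(3,1) × 0.40868^2 × 0.59132^1 = 3 × 0.16701934 × 0.59132 = 0.296286
Relative intensity = 0.296286 / 0.428696 × 100 = 69.1

69.1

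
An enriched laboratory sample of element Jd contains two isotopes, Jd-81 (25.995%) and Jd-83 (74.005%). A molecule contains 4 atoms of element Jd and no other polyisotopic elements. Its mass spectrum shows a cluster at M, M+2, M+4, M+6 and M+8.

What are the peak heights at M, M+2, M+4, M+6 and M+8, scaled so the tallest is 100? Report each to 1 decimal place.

Each Jd atom is independently Jd-81 (p = 0.25995) or Jd-83 (q = 0.74005); the cluster is the binomial expansion (p + q)^4.
P(M) = 0.25995^4 = 0.004566
P(M+2) = 4 × 0.25995^3 × 0.74005^1 = 0.051998
P(M+4) = 6 × 0.25995^2 × 0.74005^2 = 0.222051
P(M+6) = 4 × 0.25995^1 × 0.74005^3 = 0.421437
P(M+8) = 0.74005^4 = 0.299947
The M+6 peak is largest (0.421437); scaling to 100 gives 1.1 : 12.3 : 52.7 : 100.0 : 71.2.

1.1 : 12.3 : 52.7 : 100.0 : 71.2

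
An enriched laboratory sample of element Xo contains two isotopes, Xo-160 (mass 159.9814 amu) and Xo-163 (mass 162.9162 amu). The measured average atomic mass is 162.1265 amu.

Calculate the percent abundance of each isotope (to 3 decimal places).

With x = fraction of Xo-160 (so Xo-163 is 1 − x):
159.9814·x + 162.9162·(1 − x) = 162.1265
(159.9814 − 162.9162)·x = 162.1265 − 162.9162
x = -0.7897 / -2.9348 = 0.26908 → 26.908% Xo-160, 73.092% Xo-163.

Xo-160: 26.908%, Xo-163: 73.092%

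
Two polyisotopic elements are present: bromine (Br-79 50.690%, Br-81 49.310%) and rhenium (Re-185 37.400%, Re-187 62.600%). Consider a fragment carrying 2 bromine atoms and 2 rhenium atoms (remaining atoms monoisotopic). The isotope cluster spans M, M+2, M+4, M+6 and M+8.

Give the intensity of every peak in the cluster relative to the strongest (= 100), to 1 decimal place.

9.7 : 51.6 : 100.0 : 84.0 : 25.8

Bromine pattern (n=2): 0.25694761 : 0.49990478 : 0.24314761
Rhenium pattern (n=2): 0.139876 : 0.468248 : 0.391876
Convolve the two distributions (both contribute in 2-u steps):
  M: 0.25694761×0.139876 = 0.035941
  M+2: 0.25694761×0.468248 + 0.49990478×0.139876 = 0.190240
  M+4: 0.25694761×0.391876 + 0.49990478×0.468248 + 0.24314761×0.139876 = 0.368782
  M+6: 0.49990478×0.391876 + 0.24314761×0.468248 = 0.309754
  M+8: 0.24314761×0.391876 = 0.095284
Scale to base peak (0.368782) = 100: 9.7 : 51.6 : 100.0 : 84.0 : 25.8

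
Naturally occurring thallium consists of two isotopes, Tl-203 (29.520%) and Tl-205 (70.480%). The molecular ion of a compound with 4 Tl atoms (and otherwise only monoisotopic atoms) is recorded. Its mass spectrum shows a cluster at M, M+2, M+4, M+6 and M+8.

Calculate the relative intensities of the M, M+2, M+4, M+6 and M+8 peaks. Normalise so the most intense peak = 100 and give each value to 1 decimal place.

1.8 : 17.5 : 62.8 : 100.0 : 59.7

Each Tl atom is independently Tl-203 (p = 0.29520) or Tl-205 (q = 0.70480); the cluster is the binomial expansion (p + q)^4.
P(M) = 0.29520^4 = 0.007594
P(M+2) = 4 × 0.29520^3 × 0.70480^1 = 0.072523
P(M+4) = 6 × 0.29520^2 × 0.70480^2 = 0.259726
P(M+6) = 4 × 0.29520^1 × 0.70480^3 = 0.413403
P(M+8) = 0.70480^4 = 0.246754
The M+6 peak is largest (0.413403); scaling to 100 gives 1.8 : 17.5 : 62.8 : 100.0 : 59.7.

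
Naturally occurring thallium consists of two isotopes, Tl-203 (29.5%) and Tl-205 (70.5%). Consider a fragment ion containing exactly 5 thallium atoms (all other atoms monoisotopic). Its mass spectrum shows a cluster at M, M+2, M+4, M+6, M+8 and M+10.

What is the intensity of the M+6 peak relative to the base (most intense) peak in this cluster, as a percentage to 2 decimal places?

83.69%

(0.295 + 0.705)^5 gives M 0.0022, M+2 0.0267, M+4 0.1276, M+6 0.3049, M+8 0.3644, M+10 0.1742; the largest is M+8.
P(M+8) = C(5,4) × 0.295^1 × 0.705^4 = 5 × 0.2950 × 0.24703385 = 0.364375 (base)
P(M+6) = C(5,3) × 0.295^2 × 0.705^3 = 10 × 0.087025 × 0.35040263 = 0.304938
Relative intensity = 0.304938 / 0.364375 × 100 = 83.69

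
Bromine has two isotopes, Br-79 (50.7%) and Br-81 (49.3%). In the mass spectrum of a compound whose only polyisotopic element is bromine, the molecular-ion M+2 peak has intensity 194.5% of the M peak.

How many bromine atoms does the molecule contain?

2

With n Br atoms, P(M+2)/P(M) = C(n,1)·p^(n−1)q / p^n = n·q/p = n · 0.493/0.507.
n = 1.945 × 0.507/0.493 = 2.00 ≈ 2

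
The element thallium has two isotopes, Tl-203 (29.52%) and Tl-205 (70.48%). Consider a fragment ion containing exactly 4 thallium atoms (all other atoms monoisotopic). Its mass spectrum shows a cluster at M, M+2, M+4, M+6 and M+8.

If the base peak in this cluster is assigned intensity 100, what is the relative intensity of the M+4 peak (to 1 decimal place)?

62.8

(0.2952 + 0.7048)^4 gives M 0.0076, M+2 0.0725, M+4 0.2597, M+6 0.4134, M+8 0.2468; the largest is M+6.
P(M+6) = C(4,3) × 0.2952^1 × 0.7048^3 = 4 × 0.2952 × 0.35010449 = 0.413403 (base)
P(M+4) = C(4,2) × 0.2952^2 × 0.7048^2 = 6 × 0.08714304 × 0.49674304 = 0.259726
Relative intensity = 0.259726 / 0.413403 × 100 = 62.8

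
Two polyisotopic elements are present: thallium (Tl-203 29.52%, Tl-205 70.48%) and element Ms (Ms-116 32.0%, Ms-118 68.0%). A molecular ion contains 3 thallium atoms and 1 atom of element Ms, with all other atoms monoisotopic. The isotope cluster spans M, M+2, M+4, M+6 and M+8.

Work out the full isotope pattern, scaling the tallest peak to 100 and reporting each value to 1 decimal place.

Thallium pattern (n=3): 0.02572463 : 0.18425524 : 0.43991564 : 0.35010449
Element Ms pattern (n=1): 0.3200 : 0.6800
Convolve the two distributions (both contribute in 2-u steps):
  M: 0.02572463×0.3200 = 0.008232
  M+2: 0.02572463×0.6800 + 0.18425524×0.3200 = 0.076454
  M+4: 0.18425524×0.6800 + 0.43991564×0.3200 = 0.266067
  M+6: 0.43991564×0.6800 + 0.35010449×0.3200 = 0.411176
  M+8: 0.35010449×0.6800 = 0.238071
Scale to base peak (0.411176) = 100: 2.0 : 18.6 : 64.7 : 100.0 : 57.9

2.0 : 18.6 : 64.7 : 100.0 : 57.9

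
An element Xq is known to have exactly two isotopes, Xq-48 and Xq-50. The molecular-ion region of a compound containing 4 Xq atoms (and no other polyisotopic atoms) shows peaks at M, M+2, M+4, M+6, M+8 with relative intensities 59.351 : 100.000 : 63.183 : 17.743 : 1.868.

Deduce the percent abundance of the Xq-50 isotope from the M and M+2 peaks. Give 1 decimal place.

29.6%

Write p for the Xq-48 fraction. I(M+2)/I(M) = [C(4,1)·p^3·(1−p)] / p^4 = 4·(1−p)/p = 100.000/59.351 = 1.6849
(1−p)/p = 1.6849/4 = 0.4212  ⇒  p = 1/(1 + 0.4212) = 0.7036
Xq-48: 70.4%, Xq-50: 29.6%.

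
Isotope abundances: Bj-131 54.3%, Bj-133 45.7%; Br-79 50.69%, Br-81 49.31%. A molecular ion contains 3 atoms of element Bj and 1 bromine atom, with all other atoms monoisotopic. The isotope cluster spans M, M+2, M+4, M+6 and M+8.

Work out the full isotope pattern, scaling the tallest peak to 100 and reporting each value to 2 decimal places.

Element Bj pattern (n=3): 0.16010301 : 0.40423798 : 0.34021502 : 0.09544399
Bromine pattern (n=1): 0.5069 : 0.4931
Convolve the two distributions (both contribute in 2-u steps):
  M: 0.16010301×0.5069 = 0.081156
  M+2: 0.16010301×0.4931 + 0.40423798×0.5069 = 0.283855
  M+4: 0.40423798×0.4931 + 0.34021502×0.5069 = 0.371785
  M+6: 0.34021502×0.4931 + 0.09544399×0.5069 = 0.216141
  M+8: 0.09544399×0.4931 = 0.047063
Scale to base peak (0.371785) = 100: 21.83 : 76.35 : 100.00 : 58.14 : 12.66

21.83 : 76.35 : 100.00 : 58.14 : 12.66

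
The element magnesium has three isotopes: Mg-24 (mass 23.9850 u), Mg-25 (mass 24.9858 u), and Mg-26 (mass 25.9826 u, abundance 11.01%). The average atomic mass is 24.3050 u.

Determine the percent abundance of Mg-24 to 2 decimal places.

78.99%

The remaining 88.99% is split between Mg-24 (fraction x) and Mg-25 (fraction 0.8899 − x).
Substituting: 23.9850x + 24.9858(0.8899 − x) = 21.44431574
(23.9850 − 24.9858)x = -0.79054768  ⇒  x = 0.78992, y = 0.09998
Mg-24: 78.99%, Mg-25: 10.00%.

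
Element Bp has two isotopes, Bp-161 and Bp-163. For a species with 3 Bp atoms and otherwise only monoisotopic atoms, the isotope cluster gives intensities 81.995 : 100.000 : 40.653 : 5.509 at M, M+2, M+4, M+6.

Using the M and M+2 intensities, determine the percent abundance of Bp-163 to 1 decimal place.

28.9%

Let p = fractional abundance of Bp-161. I(M+2)/I(M) = [C(3,1)·p^2·(1−p)] / p^3 = 3·(1−p)/p = 100.000/81.995 = 1.2196
(1−p)/p = 1.2196/3 = 0.4065  ⇒  p = 1/(1 + 0.4065) = 0.7110
Bp-161: 71.1%, Bp-163: 28.9%.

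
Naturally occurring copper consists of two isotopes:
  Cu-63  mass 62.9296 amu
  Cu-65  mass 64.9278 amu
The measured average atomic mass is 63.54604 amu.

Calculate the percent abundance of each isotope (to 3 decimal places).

Let x be the fractional abundance of Cu-63; then Cu-65 has abundance 1 − x.
62.9296·x + 64.9278·(1 − x) = 63.54604
(62.9296 − 64.9278)·x = 63.54604 − 64.9278
x = -1.38176 / -1.9982 = 0.69150 → 69.150% Cu-63, 30.850% Cu-65.

Cu-63: 69.150%, Cu-65: 30.850%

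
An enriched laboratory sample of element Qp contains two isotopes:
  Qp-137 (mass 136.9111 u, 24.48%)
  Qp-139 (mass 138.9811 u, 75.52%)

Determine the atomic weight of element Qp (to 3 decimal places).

138.474 u

Ar = Σ fᵢ·mᵢ = 0.2448 × 136.9111 + 0.7552 × 138.9811
= 33.51584 + 104.95853 = 138.47437 u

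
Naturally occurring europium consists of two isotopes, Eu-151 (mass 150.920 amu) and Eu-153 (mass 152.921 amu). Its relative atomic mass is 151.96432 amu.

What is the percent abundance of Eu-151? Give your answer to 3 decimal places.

47.810%

Writing the weighted mean with unknown fraction x of Eu-151:
150.920·x + 152.921·(1 − x) = 151.96432
(150.920 − 152.921)·x = 151.96432 − 152.921
x = -0.95668 / -2.001 = 0.47810 → 47.810% Eu-151, 52.190% Eu-153.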